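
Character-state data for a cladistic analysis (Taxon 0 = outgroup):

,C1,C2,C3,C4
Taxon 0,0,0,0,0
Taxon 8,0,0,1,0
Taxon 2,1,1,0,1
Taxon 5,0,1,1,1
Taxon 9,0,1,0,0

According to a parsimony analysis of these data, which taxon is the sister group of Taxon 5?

Taxon 2

The outgroup has state '0' for every character, so '1' is the derived state throughout.
C1 (derived state '1') is unique to Taxon 2 (autapomorphy; uninformative for grouping).
C2: derived state '1' in Taxon 2, Taxon 5, and Taxon 9 only — synapomorphy for {Taxon 2, Taxon 5, Taxon 9}.
C3 (state '1') occurs in Taxon 5 and Taxon 8 but conflicts with the nesting implied by the other characters — most parsimoniously interpreted as homoplasy.
C4: derived state '1' in Taxon 2 and Taxon 5 only — synapomorphy for {Taxon 2, Taxon 5}.
Most parsimonious ingroup topology: (Taxon 8,((Taxon 2,Taxon 5),Taxon 9)).
Taxon 5 and Taxon 2 form a cherry on this tree, so they are sister taxa.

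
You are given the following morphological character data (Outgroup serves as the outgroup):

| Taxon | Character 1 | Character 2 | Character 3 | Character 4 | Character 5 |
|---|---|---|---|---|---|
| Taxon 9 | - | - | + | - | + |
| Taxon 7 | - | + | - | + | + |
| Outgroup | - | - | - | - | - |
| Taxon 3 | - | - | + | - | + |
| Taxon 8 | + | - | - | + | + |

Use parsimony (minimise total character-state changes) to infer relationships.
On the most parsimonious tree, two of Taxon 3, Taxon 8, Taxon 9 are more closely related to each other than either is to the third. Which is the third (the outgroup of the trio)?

Taxon 8

The outgroup has state '-' for every character, so '+' is the derived state throughout.
Character 1 (derived state '+') is unique to Taxon 8 (autapomorphy; uninformative for grouping).
Character 2 (derived state '+') is unique to Taxon 7 (autapomorphy; uninformative for grouping).
Character 3: derived state '+' in Taxon 3 and Taxon 9 only — synapomorphy for {Taxon 3, Taxon 9}.
Character 4: derived state '+' in Taxon 7 and Taxon 8 only — synapomorphy for {Taxon 7, Taxon 8}.
All ingroup taxa share the derived state '+' for Character 5; it defines the ingroup but does not resolve relationships within it.
Most parsimonious ingroup topology: ((Taxon 7,Taxon 8),(Taxon 3,Taxon 9)).
Taxon 9 and Taxon 3 share a more recent common ancestor with each other than either does with Taxon 8, so Taxon 8 is the least closely related of the three.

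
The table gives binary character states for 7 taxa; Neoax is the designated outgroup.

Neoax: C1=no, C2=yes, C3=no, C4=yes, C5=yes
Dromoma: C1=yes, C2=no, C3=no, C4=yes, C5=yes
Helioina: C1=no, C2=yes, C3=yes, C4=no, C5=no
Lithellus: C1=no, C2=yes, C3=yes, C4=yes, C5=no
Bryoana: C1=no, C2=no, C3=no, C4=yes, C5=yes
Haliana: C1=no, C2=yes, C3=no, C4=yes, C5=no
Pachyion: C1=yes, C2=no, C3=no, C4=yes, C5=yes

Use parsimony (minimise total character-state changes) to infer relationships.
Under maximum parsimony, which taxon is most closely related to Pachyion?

Dromoma

Character polarity is set by the outgroup: the derived state is whichever differs from the outgroup's state, so for C2, C4, C5 the derived state is 'no', and for the remaining characters it is 'yes'.
C1: derived state 'yes' in Dromoma and Pachyion only — synapomorphy for {Dromoma, Pachyion}.
C2: derived state 'no' in Bryoana, Dromoma, and Pachyion only — synapomorphy for {Bryoana, Dromoma, Pachyion}.
C3: derived state 'yes' in Helioina and Lithellus only — synapomorphy for {Helioina, Lithellus}.
C4: derived state 'no' in Helioina only — an autapomorphy, so it tells us nothing about relationships among taxa.
Only Haliana, Helioina, and Lithellus show the derived state 'no' for C5, supporting them as a clade.
Most parsimonious ingroup topology: (((Dromoma,Pachyion),Bryoana),((Helioina,Lithellus),Haliana)).
Pachyion and Dromoma form a cherry on this tree, so they are sister taxa.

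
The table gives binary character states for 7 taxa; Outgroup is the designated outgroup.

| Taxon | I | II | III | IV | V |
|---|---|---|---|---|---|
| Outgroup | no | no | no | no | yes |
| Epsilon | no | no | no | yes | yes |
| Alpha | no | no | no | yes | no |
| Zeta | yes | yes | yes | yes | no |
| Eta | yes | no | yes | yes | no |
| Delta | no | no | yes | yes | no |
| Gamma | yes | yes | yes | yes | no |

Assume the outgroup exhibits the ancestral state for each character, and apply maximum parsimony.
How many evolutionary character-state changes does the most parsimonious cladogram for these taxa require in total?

Character polarity is set by the outgroup: the derived state is whichever differs from the outgroup's state, so for V the derived state is 'no', and for the remaining characters it is 'yes'.
I (derived state 'yes') is shared by Eta, Gamma, and Zeta — a synapomorphy uniting that clade.
II: derived state 'yes' in Gamma and Zeta only — synapomorphy for {Gamma, Zeta}.
Only Delta, Eta, Gamma, and Zeta show the derived state 'yes' for III, supporting them as a clade.
IV (derived state 'yes') is shared by all ingroup taxa — unites the whole ingroup.
Only Alpha, Delta, Eta, Gamma, and Zeta show the derived state 'no' for V, supporting them as a clade.
Most parsimonious ingroup topology: (Epsilon,(Alpha,(((Zeta,Gamma),Eta),Delta))).
Changes per character on this tree: I: 1; II: 1; III: 1; IV: 1; V: 1.
Total = 5.

5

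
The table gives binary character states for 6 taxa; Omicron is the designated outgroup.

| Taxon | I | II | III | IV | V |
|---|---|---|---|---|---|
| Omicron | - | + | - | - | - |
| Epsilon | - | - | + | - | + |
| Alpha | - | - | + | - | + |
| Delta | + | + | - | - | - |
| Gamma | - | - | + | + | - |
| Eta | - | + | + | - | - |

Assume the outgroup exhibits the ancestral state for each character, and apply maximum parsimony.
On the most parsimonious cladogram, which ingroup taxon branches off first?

Character polarity is set by the outgroup: the derived state is whichever differs from the outgroup's state, so for II the derived state is '-', and for the remaining characters it is '+'.
I (derived state '+') is unique to Delta (autapomorphy; uninformative for grouping).
Only Alpha, Epsilon, and Gamma show the derived state '-' for II, supporting them as a clade.
III (derived state '+') is shared by Alpha, Epsilon, Eta, and Gamma — a synapomorphy uniting that clade.
IV (derived state '+') is unique to Gamma (autapomorphy; uninformative for grouping).
V (derived state '+') is shared by Alpha and Epsilon — a synapomorphy uniting that clade.
Most parsimonious ingroup topology: ((((Epsilon,Alpha),Gamma),Eta),Delta).
Delta is sister to the clade containing all other ingroup taxa, so it is the earliest-diverging (most basal) ingroup lineage.

Delta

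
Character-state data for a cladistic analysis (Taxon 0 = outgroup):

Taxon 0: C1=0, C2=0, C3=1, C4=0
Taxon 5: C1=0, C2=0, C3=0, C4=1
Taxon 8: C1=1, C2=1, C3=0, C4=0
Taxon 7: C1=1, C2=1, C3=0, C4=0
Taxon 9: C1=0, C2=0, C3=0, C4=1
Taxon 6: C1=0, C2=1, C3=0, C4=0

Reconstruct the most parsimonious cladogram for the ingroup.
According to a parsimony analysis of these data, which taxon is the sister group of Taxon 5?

Taxon 9

Character polarity is set by the outgroup: the derived state is whichever differs from the outgroup's state, so for C3 the derived state is '0', and for the remaining characters it is '1'.
Only Taxon 7 and Taxon 8 show the derived state '1' for C1, supporting them as a clade.
C2 (derived state '1') is shared by Taxon 6, Taxon 7, and Taxon 8 — a synapomorphy uniting that clade.
All ingroup taxa share the derived state '0' for C3; it defines the ingroup but does not resolve relationships within it.
C4 (derived state '1') is shared by Taxon 5 and Taxon 9 — a synapomorphy uniting that clade.
Most parsimonious ingroup topology: ((Taxon 5,Taxon 9),((Taxon 8,Taxon 7),Taxon 6)).
Taxon 5 and Taxon 9 form a cherry on this tree, so they are sister taxa.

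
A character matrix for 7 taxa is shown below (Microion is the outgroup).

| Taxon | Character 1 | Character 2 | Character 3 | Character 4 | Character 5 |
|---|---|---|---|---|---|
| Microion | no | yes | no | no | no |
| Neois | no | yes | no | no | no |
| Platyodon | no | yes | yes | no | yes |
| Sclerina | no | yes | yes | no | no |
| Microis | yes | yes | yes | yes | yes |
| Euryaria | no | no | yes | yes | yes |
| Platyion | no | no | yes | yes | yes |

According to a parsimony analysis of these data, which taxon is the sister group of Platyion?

Euryaria

Character polarity is set by the outgroup: the derived state is whichever differs from the outgroup's state, so for Character 2 the derived state is 'no', and for the remaining characters it is 'yes'.
Character 1: derived state 'yes' in Microis only — an autapomorphy, so it tells us nothing about relationships among taxa.
Character 2 (derived state 'no') is shared by Euryaria and Platyion — a synapomorphy uniting that clade.
Character 3: derived state 'yes' in Euryaria, Microis, Platyion, Platyodon, and Sclerina only — synapomorphy for {Euryaria, Microis, Platyion, Platyodon, Sclerina}.
Only Euryaria, Microis, and Platyion show the derived state 'yes' for Character 4, supporting them as a clade.
Character 5 (derived state 'yes') is shared by Euryaria, Microis, Platyion, and Platyodon — a synapomorphy uniting that clade.
Most parsimonious ingroup topology: (Neois,((Platyodon,(Microis,(Euryaria,Platyion))),Sclerina)).
Platyion and Euryaria form a cherry on this tree, so they are sister taxa.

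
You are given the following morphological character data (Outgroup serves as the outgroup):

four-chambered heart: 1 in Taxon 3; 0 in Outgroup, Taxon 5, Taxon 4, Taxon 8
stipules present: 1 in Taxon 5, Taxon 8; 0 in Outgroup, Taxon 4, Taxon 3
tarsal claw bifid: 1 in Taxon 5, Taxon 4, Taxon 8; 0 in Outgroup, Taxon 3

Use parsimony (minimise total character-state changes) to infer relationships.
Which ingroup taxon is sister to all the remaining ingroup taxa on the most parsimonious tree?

The outgroup has state '0' for every character, so '1' is the derived state throughout.
four-chambered heart (derived state '1') is unique to Taxon 3 (autapomorphy; uninformative for grouping).
Only Taxon 5 and Taxon 8 show the derived state '1' for stipules present, supporting them as a clade.
Only Taxon 4, Taxon 5, and Taxon 8 show the derived state '1' for tarsal claw bifid, supporting them as a clade.
Most parsimonious ingroup topology: (((Taxon 5,Taxon 8),Taxon 4),Taxon 3).
Taxon 3 is sister to the clade containing all other ingroup taxa, so it is the earliest-diverging (most basal) ingroup lineage.

Taxon 3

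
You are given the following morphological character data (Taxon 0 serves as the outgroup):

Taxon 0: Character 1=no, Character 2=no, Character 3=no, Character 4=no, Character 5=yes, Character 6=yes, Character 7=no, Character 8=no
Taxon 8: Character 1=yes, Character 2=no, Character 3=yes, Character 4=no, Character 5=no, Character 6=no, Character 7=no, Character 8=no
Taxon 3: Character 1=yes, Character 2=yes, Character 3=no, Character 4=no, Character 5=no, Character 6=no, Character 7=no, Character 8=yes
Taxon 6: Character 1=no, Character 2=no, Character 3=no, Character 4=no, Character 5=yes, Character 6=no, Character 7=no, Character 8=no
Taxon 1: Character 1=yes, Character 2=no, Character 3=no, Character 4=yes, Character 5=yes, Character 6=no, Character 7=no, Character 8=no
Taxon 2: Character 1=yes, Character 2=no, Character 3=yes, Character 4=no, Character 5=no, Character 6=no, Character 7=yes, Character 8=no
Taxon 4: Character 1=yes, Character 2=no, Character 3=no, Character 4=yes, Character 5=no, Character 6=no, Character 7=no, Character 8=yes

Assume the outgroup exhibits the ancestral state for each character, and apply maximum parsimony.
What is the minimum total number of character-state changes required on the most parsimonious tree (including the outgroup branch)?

Character polarity is set by the outgroup: the derived state is whichever differs from the outgroup's state, so for Character 5, Character 6 the derived state is 'no', and for the remaining characters it is 'yes'.
Only Taxon 1, Taxon 2, Taxon 3, Taxon 4, and Taxon 8 show the derived state 'yes' for Character 1, supporting them as a clade.
Character 2: derived state 'yes' in Taxon 3 only — an autapomorphy, so it tells us nothing about relationships among taxa.
Character 3: derived state 'yes' in Taxon 2 and Taxon 8 only — synapomorphy for {Taxon 2, Taxon 8}.
Character 4 groups Taxon 1 and Taxon 4, which is incompatible with the clades supported by the remaining characters; treating it as convergent (homoplasy) costs fewer steps than any alternative tree.
Only Taxon 2, Taxon 3, Taxon 4, and Taxon 8 show the derived state 'no' for Character 5, supporting them as a clade.
Character 6 (derived state 'no') is shared by all ingroup taxa — unites the whole ingroup.
Character 7: derived state 'yes' in Taxon 2 only — an autapomorphy, so it tells us nothing about relationships among taxa.
Only Taxon 3 and Taxon 4 show the derived state 'yes' for Character 8, supporting them as a clade.
Most parsimonious ingroup topology: ((((Taxon 8,Taxon 2),(Taxon 3,Taxon 4)),Taxon 1),Taxon 6).
Changes per character on this tree: Character 1: 1; Character 2: 1; Character 3: 1; Character 4: 2; Character 5: 1; Character 6: 1; Character 7: 1; Character 8: 1.
Total = 9.

9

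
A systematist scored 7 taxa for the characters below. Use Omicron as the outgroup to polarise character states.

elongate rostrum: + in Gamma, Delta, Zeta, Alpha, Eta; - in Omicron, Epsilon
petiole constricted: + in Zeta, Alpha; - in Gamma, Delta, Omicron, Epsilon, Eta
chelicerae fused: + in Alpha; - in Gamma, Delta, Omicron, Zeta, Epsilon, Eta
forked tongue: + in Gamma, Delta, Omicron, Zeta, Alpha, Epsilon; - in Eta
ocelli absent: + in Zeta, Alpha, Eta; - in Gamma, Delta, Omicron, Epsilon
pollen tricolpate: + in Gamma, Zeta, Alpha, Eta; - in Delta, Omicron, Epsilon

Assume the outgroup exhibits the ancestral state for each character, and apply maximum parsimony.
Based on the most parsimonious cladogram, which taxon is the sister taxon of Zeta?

Alpha

Character polarity is set by the outgroup: the derived state is whichever differs from the outgroup's state, so for forked tongue the derived state is '-', and for the remaining characters it is '+'.
elongate rostrum: derived state '+' in Alpha, Delta, Eta, Gamma, and Zeta only — synapomorphy for {Alpha, Delta, Eta, Gamma, Zeta}.
petiole constricted: derived state '+' in Alpha and Zeta only — synapomorphy for {Alpha, Zeta}.
chelicerae fused: derived state '+' in Alpha only — an autapomorphy, so it tells us nothing about relationships among taxa.
forked tongue (derived state '-') is unique to Eta (autapomorphy; uninformative for grouping).
ocelli absent (derived state '+') is shared by Alpha, Eta, and Zeta — a synapomorphy uniting that clade.
Only Alpha, Eta, Gamma, and Zeta show the derived state '+' for pollen tricolpate, supporting them as a clade.
Most parsimonious ingroup topology: (Epsilon,(Delta,((Eta,(Zeta,Alpha)),Gamma))).
Zeta and Alpha form a cherry on this tree, so they are sister taxa.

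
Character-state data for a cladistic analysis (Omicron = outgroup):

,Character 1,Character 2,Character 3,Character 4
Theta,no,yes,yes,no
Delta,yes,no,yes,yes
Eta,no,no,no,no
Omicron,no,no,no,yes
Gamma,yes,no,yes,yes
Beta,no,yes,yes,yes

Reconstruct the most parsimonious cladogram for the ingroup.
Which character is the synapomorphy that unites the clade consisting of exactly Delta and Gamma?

Character 1

Character polarity is set by the outgroup: the derived state is whichever differs from the outgroup's state, so for Character 4 the derived state is 'no', and for the remaining characters it is 'yes'.
Character 1: derived state 'yes' in Delta and Gamma only — synapomorphy for {Delta, Gamma}.
Character 2: derived state 'yes' in Beta and Theta only — synapomorphy for {Beta, Theta}.
Character 3: derived state 'yes' in Beta, Delta, Gamma, and Theta only — synapomorphy for {Beta, Delta, Gamma, Theta}.
Character 4 (state 'no') occurs in Eta and Theta but conflicts with the nesting implied by the other characters — most parsimoniously interpreted as homoplasy.
Most parsimonious ingroup topology: (Eta,((Delta,Gamma),(Theta,Beta))).
The clade {Delta, Gamma} is supported by Character 1: its derived state 'yes' occurs in exactly those taxa and in no other taxon (including the outgroup).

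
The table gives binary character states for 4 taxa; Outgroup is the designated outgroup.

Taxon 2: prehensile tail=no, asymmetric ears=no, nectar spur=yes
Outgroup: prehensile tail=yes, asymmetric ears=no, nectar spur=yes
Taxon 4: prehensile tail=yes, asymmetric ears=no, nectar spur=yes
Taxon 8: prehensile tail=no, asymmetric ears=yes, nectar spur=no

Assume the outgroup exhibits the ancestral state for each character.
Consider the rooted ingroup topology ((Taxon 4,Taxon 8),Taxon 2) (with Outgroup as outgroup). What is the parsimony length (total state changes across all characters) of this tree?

Map each character onto ((Taxon 4,Taxon 8),Taxon 2) (rooted by Outgroup) and count the minimum state changes it requires (Fitch parsimony):
prehensile tail: 2; asymmetric ears: 1; nectar spur: 1.
Total tree length = 4.

4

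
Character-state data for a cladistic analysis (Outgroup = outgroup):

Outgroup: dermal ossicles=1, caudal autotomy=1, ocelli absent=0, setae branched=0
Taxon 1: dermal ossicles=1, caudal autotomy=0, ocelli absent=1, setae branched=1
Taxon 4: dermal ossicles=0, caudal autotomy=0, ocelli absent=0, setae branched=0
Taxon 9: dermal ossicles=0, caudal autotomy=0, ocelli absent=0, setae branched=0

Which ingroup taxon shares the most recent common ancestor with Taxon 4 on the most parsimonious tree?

Taxon 9

Character polarity is set by the outgroup: the derived state is whichever differs from the outgroup's state, so for dermal ossicles, caudal autotomy the derived state is '0', and for the remaining characters it is '1'.
Only Taxon 4 and Taxon 9 show the derived state '0' for dermal ossicles, supporting them as a clade.
All ingroup taxa share the derived state '0' for caudal autotomy; it defines the ingroup but does not resolve relationships within it.
ocelli absent: derived state '1' in Taxon 1 only — an autapomorphy, so it tells us nothing about relationships among taxa.
setae branched: derived state '1' in Taxon 1 only — an autapomorphy, so it tells us nothing about relationships among taxa.
Most parsimonious ingroup topology: (Taxon 1,(Taxon 4,Taxon 9)).
Taxon 4 and Taxon 9 form a cherry on this tree, so they are sister taxa.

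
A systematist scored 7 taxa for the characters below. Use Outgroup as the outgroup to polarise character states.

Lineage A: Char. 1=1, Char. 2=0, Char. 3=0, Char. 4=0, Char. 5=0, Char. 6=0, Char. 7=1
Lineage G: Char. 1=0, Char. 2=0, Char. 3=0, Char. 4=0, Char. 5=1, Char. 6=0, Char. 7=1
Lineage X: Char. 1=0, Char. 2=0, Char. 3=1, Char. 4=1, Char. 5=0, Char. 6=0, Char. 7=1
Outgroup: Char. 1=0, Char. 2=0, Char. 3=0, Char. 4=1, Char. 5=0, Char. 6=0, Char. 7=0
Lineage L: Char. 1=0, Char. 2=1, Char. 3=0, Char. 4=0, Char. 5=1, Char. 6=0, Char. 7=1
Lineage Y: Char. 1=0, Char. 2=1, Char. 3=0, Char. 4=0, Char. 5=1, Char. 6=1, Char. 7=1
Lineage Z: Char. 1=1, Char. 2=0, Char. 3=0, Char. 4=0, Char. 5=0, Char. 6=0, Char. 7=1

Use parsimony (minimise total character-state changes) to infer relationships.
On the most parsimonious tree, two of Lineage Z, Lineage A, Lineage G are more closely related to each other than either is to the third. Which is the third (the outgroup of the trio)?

Character polarity is set by the outgroup: the derived state is whichever differs from the outgroup's state, so for Char. 4 the derived state is '0', and for the remaining characters it is '1'.
Char. 1: derived state '1' in Lineage A and Lineage Z only — synapomorphy for {Lineage A, Lineage Z}.
Char. 2: derived state '1' in Lineage L and Lineage Y only — synapomorphy for {Lineage L, Lineage Y}.
Char. 3 (derived state '1') is unique to Lineage X (autapomorphy; uninformative for grouping).
Char. 4 (derived state '0') is shared by Lineage A, Lineage G, Lineage L, Lineage Y, and Lineage Z — a synapomorphy uniting that clade.
Char. 5 (derived state '1') is shared by Lineage G, Lineage L, and Lineage Y — a synapomorphy uniting that clade.
Char. 6 (derived state '1') is unique to Lineage Y (autapomorphy; uninformative for grouping).
Char. 7 (derived state '1') is shared by all ingroup taxa — unites the whole ingroup.
Most parsimonious ingroup topology: ((((Lineage L,Lineage Y),Lineage G),(Lineage A,Lineage Z)),Lineage X).
Lineage A and Lineage Z share a more recent common ancestor with each other than either does with Lineage G, so Lineage G is the least closely related of the three.

Lineage G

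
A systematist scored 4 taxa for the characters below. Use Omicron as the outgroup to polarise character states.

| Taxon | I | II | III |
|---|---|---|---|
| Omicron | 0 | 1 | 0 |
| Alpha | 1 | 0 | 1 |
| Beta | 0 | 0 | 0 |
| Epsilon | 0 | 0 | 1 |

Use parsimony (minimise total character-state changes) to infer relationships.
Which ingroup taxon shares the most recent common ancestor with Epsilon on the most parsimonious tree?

Alpha

Character polarity is set by the outgroup: the derived state is whichever differs from the outgroup's state, so for II the derived state is '0', and for the remaining characters it is '1'.
I (derived state '1') is unique to Alpha (autapomorphy; uninformative for grouping).
All ingroup taxa share the derived state '0' for II; it defines the ingroup but does not resolve relationships within it.
III (derived state '1') is shared by Alpha and Epsilon — a synapomorphy uniting that clade.
Most parsimonious ingroup topology: ((Alpha,Epsilon),Beta).
Epsilon and Alpha form a cherry on this tree, so they are sister taxa.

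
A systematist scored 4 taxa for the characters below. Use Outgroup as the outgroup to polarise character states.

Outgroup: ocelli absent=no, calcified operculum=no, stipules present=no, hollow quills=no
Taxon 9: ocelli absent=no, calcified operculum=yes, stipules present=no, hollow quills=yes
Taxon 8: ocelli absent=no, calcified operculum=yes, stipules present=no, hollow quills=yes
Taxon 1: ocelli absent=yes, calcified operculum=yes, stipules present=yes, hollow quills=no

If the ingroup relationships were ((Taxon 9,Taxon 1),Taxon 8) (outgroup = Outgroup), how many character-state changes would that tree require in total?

Map each character onto ((Taxon 9,Taxon 1),Taxon 8) (rooted by Outgroup) and count the minimum state changes it requires (Fitch parsimony):
ocelli absent: 1; calcified operculum: 1; stipules present: 1; hollow quills: 2.
Total tree length = 5.

5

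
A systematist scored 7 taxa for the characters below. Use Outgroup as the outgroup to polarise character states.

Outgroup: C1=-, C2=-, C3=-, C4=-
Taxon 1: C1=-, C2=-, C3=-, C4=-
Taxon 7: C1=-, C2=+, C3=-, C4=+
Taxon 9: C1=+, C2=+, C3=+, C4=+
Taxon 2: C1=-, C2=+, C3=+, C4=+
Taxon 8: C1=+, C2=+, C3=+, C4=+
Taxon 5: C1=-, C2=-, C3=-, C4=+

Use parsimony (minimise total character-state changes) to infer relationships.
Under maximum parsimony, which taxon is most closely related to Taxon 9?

Taxon 8

The outgroup has state '-' for every character, so '+' is the derived state throughout.
C1 (derived state '+') is shared by Taxon 8 and Taxon 9 — a synapomorphy uniting that clade.
C2 (derived state '+') is shared by Taxon 2, Taxon 7, Taxon 8, and Taxon 9 — a synapomorphy uniting that clade.
C3 (derived state '+') is shared by Taxon 2, Taxon 8, and Taxon 9 — a synapomorphy uniting that clade.
Only Taxon 2, Taxon 5, Taxon 7, Taxon 8, and Taxon 9 show the derived state '+' for C4, supporting them as a clade.
Most parsimonious ingroup topology: (Taxon 1,((Taxon 7,((Taxon 9,Taxon 8),Taxon 2)),Taxon 5)).
Taxon 9 and Taxon 8 form a cherry on this tree, so they are sister taxa.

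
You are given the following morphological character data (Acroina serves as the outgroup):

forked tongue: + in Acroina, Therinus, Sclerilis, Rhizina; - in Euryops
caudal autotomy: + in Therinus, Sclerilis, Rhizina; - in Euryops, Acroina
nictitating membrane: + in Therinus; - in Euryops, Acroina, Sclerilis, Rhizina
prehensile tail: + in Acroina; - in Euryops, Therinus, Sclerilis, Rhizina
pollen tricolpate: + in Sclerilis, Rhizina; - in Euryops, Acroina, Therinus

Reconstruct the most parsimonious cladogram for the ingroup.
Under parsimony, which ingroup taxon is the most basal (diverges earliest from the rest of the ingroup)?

Character polarity is set by the outgroup: the derived state is whichever differs from the outgroup's state, so for forked tongue, prehensile tail the derived state is '-', and for the remaining characters it is '+'.
forked tongue: derived state '-' in Euryops only — an autapomorphy, so it tells us nothing about relationships among taxa.
caudal autotomy: derived state '+' in Rhizina, Sclerilis, and Therinus only — synapomorphy for {Rhizina, Sclerilis, Therinus}.
nictitating membrane (derived state '+') is unique to Therinus (autapomorphy; uninformative for grouping).
prehensile tail (derived state '-') is shared by all ingroup taxa — unites the whole ingroup.
pollen tricolpate (derived state '+') is shared by Rhizina and Sclerilis — a synapomorphy uniting that clade.
Most parsimonious ingroup topology: (((Rhizina,Sclerilis),Therinus),Euryops).
Euryops is sister to the clade containing all other ingroup taxa, so it is the earliest-diverging (most basal) ingroup lineage.

Euryops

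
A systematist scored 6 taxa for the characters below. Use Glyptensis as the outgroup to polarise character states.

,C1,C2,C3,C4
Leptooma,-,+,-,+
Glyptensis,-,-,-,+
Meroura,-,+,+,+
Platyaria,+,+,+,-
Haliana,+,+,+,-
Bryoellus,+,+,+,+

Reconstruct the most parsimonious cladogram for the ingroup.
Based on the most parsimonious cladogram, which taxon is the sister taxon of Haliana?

Character polarity is set by the outgroup: the derived state is whichever differs from the outgroup's state, so for C4 the derived state is '-', and for the remaining characters it is '+'.
C1 (derived state '+') is shared by Bryoellus, Haliana, and Platyaria — a synapomorphy uniting that clade.
C2 (derived state '+') is shared by all ingroup taxa — unites the whole ingroup.
C3: derived state '+' in Bryoellus, Haliana, Meroura, and Platyaria only — synapomorphy for {Bryoellus, Haliana, Meroura, Platyaria}.
Only Haliana and Platyaria show the derived state '-' for C4, supporting them as a clade.
Most parsimonious ingroup topology: (Leptooma,((Bryoellus,(Haliana,Platyaria)),Meroura)).
Haliana and Platyaria form a cherry on this tree, so they are sister taxa.

Platyaria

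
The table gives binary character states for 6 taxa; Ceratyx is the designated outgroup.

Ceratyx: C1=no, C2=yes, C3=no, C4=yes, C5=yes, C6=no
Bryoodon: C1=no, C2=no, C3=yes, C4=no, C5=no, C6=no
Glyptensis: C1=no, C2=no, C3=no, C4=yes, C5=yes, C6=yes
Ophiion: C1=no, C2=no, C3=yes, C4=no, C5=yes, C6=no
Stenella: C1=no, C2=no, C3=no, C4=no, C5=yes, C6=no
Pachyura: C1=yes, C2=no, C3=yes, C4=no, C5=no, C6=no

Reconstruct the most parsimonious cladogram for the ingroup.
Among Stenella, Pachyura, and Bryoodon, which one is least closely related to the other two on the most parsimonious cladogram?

Character polarity is set by the outgroup: the derived state is whichever differs from the outgroup's state, so for C2, C4, C5 the derived state is 'no', and for the remaining characters it is 'yes'.
C1 (derived state 'yes') is unique to Pachyura (autapomorphy; uninformative for grouping).
C2 (derived state 'no') is shared by all ingroup taxa — unites the whole ingroup.
Only Bryoodon, Ophiion, and Pachyura show the derived state 'yes' for C3, supporting them as a clade.
C4: derived state 'no' in Bryoodon, Ophiion, Pachyura, and Stenella only — synapomorphy for {Bryoodon, Ophiion, Pachyura, Stenella}.
C5 (derived state 'no') is shared by Bryoodon and Pachyura — a synapomorphy uniting that clade.
C6 (derived state 'yes') is unique to Glyptensis (autapomorphy; uninformative for grouping).
Most parsimonious ingroup topology: ((((Bryoodon,Pachyura),Ophiion),Stenella),Glyptensis).
Bryoodon and Pachyura share a more recent common ancestor with each other than either does with Stenella, so Stenella is the least closely related of the three.

Stenella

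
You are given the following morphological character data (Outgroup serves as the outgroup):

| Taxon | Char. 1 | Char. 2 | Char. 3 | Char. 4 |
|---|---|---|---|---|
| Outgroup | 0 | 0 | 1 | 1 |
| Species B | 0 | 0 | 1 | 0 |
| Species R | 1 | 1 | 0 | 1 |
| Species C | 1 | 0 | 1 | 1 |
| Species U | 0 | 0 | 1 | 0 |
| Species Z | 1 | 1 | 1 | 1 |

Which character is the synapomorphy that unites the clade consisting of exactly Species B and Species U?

Character polarity is set by the outgroup: the derived state is whichever differs from the outgroup's state, so for Char. 3, Char. 4 the derived state is '0', and for the remaining characters it is '1'.
Char. 1: derived state '1' in Species C, Species R, and Species Z only — synapomorphy for {Species C, Species R, Species Z}.
Only Species R and Species Z show the derived state '1' for Char. 2, supporting them as a clade.
Char. 3: derived state '0' in Species R only — an autapomorphy, so it tells us nothing about relationships among taxa.
Char. 4 (derived state '0') is shared by Species B and Species U — a synapomorphy uniting that clade.
Most parsimonious ingroup topology: ((Species B,Species U),((Species R,Species Z),Species C)).
The clade {Species B, Species U} is supported by Char. 4: its derived state '0' occurs in exactly those taxa and in no other taxon (including the outgroup).

Char. 4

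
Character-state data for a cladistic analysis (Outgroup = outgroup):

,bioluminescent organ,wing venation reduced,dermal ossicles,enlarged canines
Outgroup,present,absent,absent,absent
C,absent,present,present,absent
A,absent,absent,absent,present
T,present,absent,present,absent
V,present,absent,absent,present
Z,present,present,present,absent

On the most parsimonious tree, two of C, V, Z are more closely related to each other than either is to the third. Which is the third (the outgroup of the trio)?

Character polarity is set by the outgroup: the derived state is whichever differs from the outgroup's state, so for bioluminescent organ the derived state is 'absent', and for the remaining characters it is 'present'.
bioluminescent organ (state 'absent') occurs in A and C but conflicts with the nesting implied by the other characters — most parsimoniously interpreted as homoplasy.
wing venation reduced: derived state 'present' in C and Z only — synapomorphy for {C, Z}.
dermal ossicles (derived state 'present') is shared by C, T, and Z — a synapomorphy uniting that clade.
enlarged canines: derived state 'present' in A and V only — synapomorphy for {A, V}.
Most parsimonious ingroup topology: (((C,Z),T),(A,V)).
Z and C share a more recent common ancestor with each other than either does with V, so V is the least closely related of the three.

V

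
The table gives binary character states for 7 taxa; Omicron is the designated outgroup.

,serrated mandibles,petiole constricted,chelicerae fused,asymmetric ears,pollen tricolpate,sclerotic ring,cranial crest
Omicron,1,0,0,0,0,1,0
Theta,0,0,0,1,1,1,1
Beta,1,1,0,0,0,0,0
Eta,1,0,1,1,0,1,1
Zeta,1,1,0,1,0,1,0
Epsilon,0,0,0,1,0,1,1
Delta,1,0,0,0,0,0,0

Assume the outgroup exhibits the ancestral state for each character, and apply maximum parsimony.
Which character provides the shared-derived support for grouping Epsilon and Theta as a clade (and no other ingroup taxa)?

serrated mandibles

Character polarity is set by the outgroup: the derived state is whichever differs from the outgroup's state, so for serrated mandibles, sclerotic ring the derived state is '0', and for the remaining characters it is '1'.
serrated mandibles: derived state '0' in Epsilon and Theta only — synapomorphy for {Epsilon, Theta}.
petiole constricted groups Beta and Zeta, which is incompatible with the clades supported by the remaining characters; treating it as convergent (homoplasy) costs fewer steps than any alternative tree.
chelicerae fused: derived state '1' in Eta only — an autapomorphy, so it tells us nothing about relationships among taxa.
asymmetric ears (derived state '1') is shared by Epsilon, Eta, Theta, and Zeta — a synapomorphy uniting that clade.
pollen tricolpate (derived state '1') is unique to Theta (autapomorphy; uninformative for grouping).
Only Beta and Delta show the derived state '0' for sclerotic ring, supporting them as a clade.
cranial crest: derived state '1' in Epsilon, Eta, and Theta only — synapomorphy for {Epsilon, Eta, Theta}.
Most parsimonious ingroup topology: ((((Theta,Epsilon),Eta),Zeta),(Beta,Delta)).
The clade {Epsilon, Theta} is supported by serrated mandibles: its derived state '0' occurs in exactly those taxa and in no other taxon (including the outgroup).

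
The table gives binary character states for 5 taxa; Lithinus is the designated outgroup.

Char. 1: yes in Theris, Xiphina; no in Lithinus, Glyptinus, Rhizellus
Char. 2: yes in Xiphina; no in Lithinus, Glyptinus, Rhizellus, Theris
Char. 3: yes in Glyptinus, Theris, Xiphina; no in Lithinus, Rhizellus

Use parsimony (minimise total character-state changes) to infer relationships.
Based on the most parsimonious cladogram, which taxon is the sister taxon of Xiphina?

The outgroup has state 'no' for every character, so 'yes' is the derived state throughout.
Char. 1 (derived state 'yes') is shared by Theris and Xiphina — a synapomorphy uniting that clade.
Char. 2 (derived state 'yes') is unique to Xiphina (autapomorphy; uninformative for grouping).
Only Glyptinus, Theris, and Xiphina show the derived state 'yes' for Char. 3, supporting them as a clade.
Most parsimonious ingroup topology: ((Glyptinus,(Theris,Xiphina)),Rhizellus).
Xiphina and Theris form a cherry on this tree, so they are sister taxa.

Theris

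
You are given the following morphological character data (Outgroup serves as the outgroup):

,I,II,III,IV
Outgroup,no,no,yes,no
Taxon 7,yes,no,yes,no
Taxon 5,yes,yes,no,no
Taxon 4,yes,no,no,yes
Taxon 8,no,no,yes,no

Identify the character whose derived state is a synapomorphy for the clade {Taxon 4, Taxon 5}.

Character polarity is set by the outgroup: the derived state is whichever differs from the outgroup's state, so for III the derived state is 'no', and for the remaining characters it is 'yes'.
Only Taxon 4, Taxon 5, and Taxon 7 show the derived state 'yes' for I, supporting them as a clade.
II: derived state 'yes' in Taxon 5 only — an autapomorphy, so it tells us nothing about relationships among taxa.
III: derived state 'no' in Taxon 4 and Taxon 5 only — synapomorphy for {Taxon 4, Taxon 5}.
IV: derived state 'yes' in Taxon 4 only — an autapomorphy, so it tells us nothing about relationships among taxa.
Most parsimonious ingroup topology: ((Taxon 7,(Taxon 5,Taxon 4)),Taxon 8).
The clade {Taxon 4, Taxon 5} is supported by III: its derived state 'no' occurs in exactly those taxa and in no other taxon (including the outgroup).

III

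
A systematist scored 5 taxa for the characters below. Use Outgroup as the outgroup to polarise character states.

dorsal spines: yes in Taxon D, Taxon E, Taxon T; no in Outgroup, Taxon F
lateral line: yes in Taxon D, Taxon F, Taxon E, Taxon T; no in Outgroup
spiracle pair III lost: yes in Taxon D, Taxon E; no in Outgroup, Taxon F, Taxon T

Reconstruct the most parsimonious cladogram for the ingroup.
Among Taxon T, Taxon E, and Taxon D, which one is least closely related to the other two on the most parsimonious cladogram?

Taxon T

The outgroup has state 'no' for every character, so 'yes' is the derived state throughout.
Only Taxon D, Taxon E, and Taxon T show the derived state 'yes' for dorsal spines, supporting them as a clade.
All ingroup taxa share the derived state 'yes' for lateral line; it defines the ingroup but does not resolve relationships within it.
spiracle pair III lost (derived state 'yes') is shared by Taxon D and Taxon E — a synapomorphy uniting that clade.
Most parsimonious ingroup topology: (((Taxon D,Taxon E),Taxon T),Taxon F).
Taxon D and Taxon E share a more recent common ancestor with each other than either does with Taxon T, so Taxon T is the least closely related of the three.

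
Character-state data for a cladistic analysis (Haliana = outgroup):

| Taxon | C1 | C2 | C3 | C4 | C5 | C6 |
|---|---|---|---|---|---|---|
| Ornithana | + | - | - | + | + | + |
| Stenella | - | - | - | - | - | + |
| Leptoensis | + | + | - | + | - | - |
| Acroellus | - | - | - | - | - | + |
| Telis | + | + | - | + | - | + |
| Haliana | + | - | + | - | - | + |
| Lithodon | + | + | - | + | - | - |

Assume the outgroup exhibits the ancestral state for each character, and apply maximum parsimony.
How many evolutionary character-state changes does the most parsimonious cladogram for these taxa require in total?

6

Character polarity is set by the outgroup: the derived state is whichever differs from the outgroup's state, so for C1, C3, C6 the derived state is '-', and for the remaining characters it is '+'.
C1: derived state '-' in Acroellus and Stenella only — synapomorphy for {Acroellus, Stenella}.
C2: derived state '+' in Leptoensis, Lithodon, and Telis only — synapomorphy for {Leptoensis, Lithodon, Telis}.
All ingroup taxa share the derived state '-' for C3; it defines the ingroup but does not resolve relationships within it.
C4 (derived state '+') is shared by Leptoensis, Lithodon, Ornithana, and Telis — a synapomorphy uniting that clade.
C5 (derived state '+') is unique to Ornithana (autapomorphy; uninformative for grouping).
Only Leptoensis and Lithodon show the derived state '-' for C6, supporting them as a clade.
Most parsimonious ingroup topology: (((Telis,(Lithodon,Leptoensis)),Ornithana),(Stenella,Acroellus)).
Changes per character on this tree: C1: 1; C2: 1; C3: 1; C4: 1; C5: 1; C6: 1.
Total = 6.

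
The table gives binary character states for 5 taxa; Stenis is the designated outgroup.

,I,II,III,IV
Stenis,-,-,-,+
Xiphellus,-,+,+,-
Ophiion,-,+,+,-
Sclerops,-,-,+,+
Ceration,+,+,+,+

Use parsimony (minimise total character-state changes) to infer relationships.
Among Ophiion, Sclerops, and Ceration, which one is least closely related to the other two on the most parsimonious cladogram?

Sclerops

Character polarity is set by the outgroup: the derived state is whichever differs from the outgroup's state, so for IV the derived state is '-', and for the remaining characters it is '+'.
I (derived state '+') is unique to Ceration (autapomorphy; uninformative for grouping).
II (derived state '+') is shared by Ceration, Ophiion, and Xiphellus — a synapomorphy uniting that clade.
III (derived state '+') is shared by all ingroup taxa — unites the whole ingroup.
IV (derived state '-') is shared by Ophiion and Xiphellus — a synapomorphy uniting that clade.
Most parsimonious ingroup topology: (((Xiphellus,Ophiion),Ceration),Sclerops).
Ceration and Ophiion share a more recent common ancestor with each other than either does with Sclerops, so Sclerops is the least closely related of the three.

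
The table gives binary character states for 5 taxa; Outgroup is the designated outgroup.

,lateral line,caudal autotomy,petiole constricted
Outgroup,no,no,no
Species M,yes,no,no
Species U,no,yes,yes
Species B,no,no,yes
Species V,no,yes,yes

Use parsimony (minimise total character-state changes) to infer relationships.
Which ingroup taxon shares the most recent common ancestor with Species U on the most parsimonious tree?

Species V

The outgroup has state 'no' for every character, so 'yes' is the derived state throughout.
lateral line: derived state 'yes' in Species M only — an autapomorphy, so it tells us nothing about relationships among taxa.
caudal autotomy: derived state 'yes' in Species U and Species V only — synapomorphy for {Species U, Species V}.
petiole constricted: derived state 'yes' in Species B, Species U, and Species V only — synapomorphy for {Species B, Species U, Species V}.
Most parsimonious ingroup topology: (Species M,((Species U,Species V),Species B)).
Species U and Species V form a cherry on this tree, so they are sister taxa.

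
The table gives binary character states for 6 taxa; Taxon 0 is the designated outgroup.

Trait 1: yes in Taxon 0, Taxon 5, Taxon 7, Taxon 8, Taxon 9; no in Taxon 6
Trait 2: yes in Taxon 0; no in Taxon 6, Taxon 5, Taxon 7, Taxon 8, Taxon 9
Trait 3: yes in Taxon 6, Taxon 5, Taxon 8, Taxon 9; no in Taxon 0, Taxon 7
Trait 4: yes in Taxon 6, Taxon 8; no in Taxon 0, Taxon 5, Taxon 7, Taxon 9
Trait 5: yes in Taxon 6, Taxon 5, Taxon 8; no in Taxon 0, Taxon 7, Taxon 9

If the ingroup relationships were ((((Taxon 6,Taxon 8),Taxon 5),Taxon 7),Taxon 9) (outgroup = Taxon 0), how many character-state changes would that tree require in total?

Map each character onto ((((Taxon 6,Taxon 8),Taxon 5),Taxon 7),Taxon 9) (rooted by Taxon 0) and count the minimum state changes it requires (Fitch parsimony):
Trait 1: 1; Trait 2: 1; Trait 3: 2; Trait 4: 1; Trait 5: 1.
Total tree length = 6.

6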